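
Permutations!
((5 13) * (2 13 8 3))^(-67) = (2 8 13 3 5) = [0, 1, 8, 5, 4, 2, 6, 7, 13, 9, 10, 11, 12, 3]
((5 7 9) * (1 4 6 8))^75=(9)(1 8 6 4)=[0, 8, 2, 3, 1, 5, 4, 7, 6, 9]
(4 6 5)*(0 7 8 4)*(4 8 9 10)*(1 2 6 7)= (0 1 2 6 5)(4 7 9 10)= [1, 2, 6, 3, 7, 0, 5, 9, 8, 10, 4]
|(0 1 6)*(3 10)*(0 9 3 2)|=7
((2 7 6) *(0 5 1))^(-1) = [1, 5, 6, 3, 4, 0, 7, 2] = (0 1 5)(2 6 7)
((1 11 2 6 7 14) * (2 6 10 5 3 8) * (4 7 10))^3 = (1 10 8 7 11 5 2 14 6 3 4) = [0, 10, 14, 4, 1, 2, 3, 11, 7, 9, 8, 5, 12, 13, 6]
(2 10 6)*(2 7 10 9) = [0, 1, 9, 3, 4, 5, 7, 10, 8, 2, 6] = (2 9)(6 7 10)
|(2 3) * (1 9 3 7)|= |(1 9 3 2 7)|= 5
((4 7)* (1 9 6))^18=(9)=[0, 1, 2, 3, 4, 5, 6, 7, 8, 9]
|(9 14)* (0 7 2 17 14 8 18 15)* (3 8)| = |(0 7 2 17 14 9 3 8 18 15)| = 10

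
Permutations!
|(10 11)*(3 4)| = |(3 4)(10 11)| = 2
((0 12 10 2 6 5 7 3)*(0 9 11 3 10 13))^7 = (0 12 13)(2 5 10 6 7)(3 9 11) = [12, 1, 5, 9, 4, 10, 7, 2, 8, 11, 6, 3, 13, 0]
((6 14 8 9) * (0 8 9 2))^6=(14)=[0, 1, 2, 3, 4, 5, 6, 7, 8, 9, 10, 11, 12, 13, 14]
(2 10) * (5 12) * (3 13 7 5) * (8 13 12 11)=(2 10)(3 12)(5 11 8 13 7)=[0, 1, 10, 12, 4, 11, 6, 5, 13, 9, 2, 8, 3, 7]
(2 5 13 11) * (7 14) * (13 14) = (2 5 14 7 13 11) = [0, 1, 5, 3, 4, 14, 6, 13, 8, 9, 10, 2, 12, 11, 7]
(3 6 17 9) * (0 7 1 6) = (0 7 1 6 17 9 3) = [7, 6, 2, 0, 4, 5, 17, 1, 8, 3, 10, 11, 12, 13, 14, 15, 16, 9]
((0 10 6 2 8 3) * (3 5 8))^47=[6, 1, 0, 10, 4, 8, 3, 7, 5, 9, 2]=(0 6 3 10 2)(5 8)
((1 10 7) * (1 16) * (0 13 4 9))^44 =(16) =[0, 1, 2, 3, 4, 5, 6, 7, 8, 9, 10, 11, 12, 13, 14, 15, 16]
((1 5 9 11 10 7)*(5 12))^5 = [0, 10, 2, 3, 4, 1, 6, 11, 8, 12, 9, 5, 7] = (1 10 9 12 7 11 5)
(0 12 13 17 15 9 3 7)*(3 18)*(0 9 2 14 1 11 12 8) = [8, 11, 14, 7, 4, 5, 6, 9, 0, 18, 10, 12, 13, 17, 1, 2, 16, 15, 3] = (0 8)(1 11 12 13 17 15 2 14)(3 7 9 18)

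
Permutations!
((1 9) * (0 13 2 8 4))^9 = [4, 9, 13, 3, 8, 5, 6, 7, 2, 1, 10, 11, 12, 0] = (0 4 8 2 13)(1 9)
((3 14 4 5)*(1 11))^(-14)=(3 4)(5 14)=[0, 1, 2, 4, 3, 14, 6, 7, 8, 9, 10, 11, 12, 13, 5]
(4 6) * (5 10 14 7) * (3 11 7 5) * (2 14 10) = (2 14 5)(3 11 7)(4 6) = [0, 1, 14, 11, 6, 2, 4, 3, 8, 9, 10, 7, 12, 13, 5]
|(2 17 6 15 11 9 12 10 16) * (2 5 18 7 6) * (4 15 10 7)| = 22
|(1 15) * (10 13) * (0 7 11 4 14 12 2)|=14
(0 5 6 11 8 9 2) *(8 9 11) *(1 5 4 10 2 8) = (0 4 10 2)(1 5 6)(8 11 9) = [4, 5, 0, 3, 10, 6, 1, 7, 11, 8, 2, 9]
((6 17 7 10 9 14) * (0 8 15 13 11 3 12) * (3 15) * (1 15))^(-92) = [0, 1, 2, 3, 4, 5, 9, 6, 8, 7, 17, 11, 12, 13, 10, 15, 16, 14] = (6 9 7)(10 17 14)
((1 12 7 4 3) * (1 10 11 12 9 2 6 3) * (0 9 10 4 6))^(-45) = (1 12 3 10 7 4 11 6) = [0, 12, 2, 10, 11, 5, 1, 4, 8, 9, 7, 6, 3]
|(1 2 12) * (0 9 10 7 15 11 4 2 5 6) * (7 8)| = |(0 9 10 8 7 15 11 4 2 12 1 5 6)| = 13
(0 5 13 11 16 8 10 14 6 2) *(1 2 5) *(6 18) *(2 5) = [1, 5, 0, 3, 4, 13, 2, 7, 10, 9, 14, 16, 12, 11, 18, 15, 8, 17, 6] = (0 1 5 13 11 16 8 10 14 18 6 2)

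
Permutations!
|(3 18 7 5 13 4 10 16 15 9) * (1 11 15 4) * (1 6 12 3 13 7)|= |(1 11 15 9 13 6 12 3 18)(4 10 16)(5 7)|= 18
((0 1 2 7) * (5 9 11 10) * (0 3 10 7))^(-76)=[2, 0, 1, 5, 4, 11, 6, 10, 8, 7, 9, 3]=(0 2 1)(3 5 11)(7 10 9)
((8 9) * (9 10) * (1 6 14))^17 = (1 14 6)(8 9 10) = [0, 14, 2, 3, 4, 5, 1, 7, 9, 10, 8, 11, 12, 13, 6]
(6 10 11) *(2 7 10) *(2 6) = (2 7 10 11) = [0, 1, 7, 3, 4, 5, 6, 10, 8, 9, 11, 2]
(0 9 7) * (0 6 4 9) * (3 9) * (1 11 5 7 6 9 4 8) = [0, 11, 2, 4, 3, 7, 8, 9, 1, 6, 10, 5] = (1 11 5 7 9 6 8)(3 4)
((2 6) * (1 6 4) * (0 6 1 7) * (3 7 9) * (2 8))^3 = (0 2 3 6 4 7 8 9) = [2, 1, 3, 6, 7, 5, 4, 8, 9, 0]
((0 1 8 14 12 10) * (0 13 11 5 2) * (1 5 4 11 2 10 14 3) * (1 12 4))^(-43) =[10, 11, 5, 8, 14, 13, 6, 7, 1, 9, 2, 4, 3, 0, 12] =(0 10 2 5 13)(1 11 4 14 12 3 8)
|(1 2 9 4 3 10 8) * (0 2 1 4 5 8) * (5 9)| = 7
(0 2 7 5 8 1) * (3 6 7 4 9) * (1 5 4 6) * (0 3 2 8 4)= [8, 3, 6, 1, 9, 4, 7, 0, 5, 2]= (0 8 5 4 9 2 6 7)(1 3)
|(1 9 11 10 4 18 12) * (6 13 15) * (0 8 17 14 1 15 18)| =45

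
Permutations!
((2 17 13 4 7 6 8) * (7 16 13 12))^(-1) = [0, 1, 8, 3, 13, 5, 7, 12, 6, 9, 10, 11, 17, 16, 14, 15, 4, 2] = (2 8 6 7 12 17)(4 13 16)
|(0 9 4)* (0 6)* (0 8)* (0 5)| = 6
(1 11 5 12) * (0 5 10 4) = (0 5 12 1 11 10 4) = [5, 11, 2, 3, 0, 12, 6, 7, 8, 9, 4, 10, 1]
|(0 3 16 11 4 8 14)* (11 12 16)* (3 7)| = 14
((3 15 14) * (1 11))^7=(1 11)(3 15 14)=[0, 11, 2, 15, 4, 5, 6, 7, 8, 9, 10, 1, 12, 13, 3, 14]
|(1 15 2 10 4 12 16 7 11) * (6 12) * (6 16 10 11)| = 12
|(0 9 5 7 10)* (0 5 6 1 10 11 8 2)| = 10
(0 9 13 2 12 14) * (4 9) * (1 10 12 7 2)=(0 4 9 13 1 10 12 14)(2 7)=[4, 10, 7, 3, 9, 5, 6, 2, 8, 13, 12, 11, 14, 1, 0]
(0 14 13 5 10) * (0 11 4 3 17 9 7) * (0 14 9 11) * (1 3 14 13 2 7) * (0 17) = [9, 3, 7, 0, 14, 10, 6, 13, 8, 1, 17, 4, 12, 5, 2, 15, 16, 11] = (0 9 1 3)(2 7 13 5 10 17 11 4 14)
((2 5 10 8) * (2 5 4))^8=(5 8 10)=[0, 1, 2, 3, 4, 8, 6, 7, 10, 9, 5]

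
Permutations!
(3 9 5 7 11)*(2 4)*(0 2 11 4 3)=(0 2 3 9 5 7 4 11)=[2, 1, 3, 9, 11, 7, 6, 4, 8, 5, 10, 0]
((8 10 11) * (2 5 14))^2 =(2 14 5)(8 11 10) =[0, 1, 14, 3, 4, 2, 6, 7, 11, 9, 8, 10, 12, 13, 5]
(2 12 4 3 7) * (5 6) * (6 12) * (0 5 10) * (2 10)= (0 5 12 4 3 7 10)(2 6)= [5, 1, 6, 7, 3, 12, 2, 10, 8, 9, 0, 11, 4]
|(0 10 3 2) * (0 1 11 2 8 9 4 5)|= |(0 10 3 8 9 4 5)(1 11 2)|= 21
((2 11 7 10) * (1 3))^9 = (1 3)(2 11 7 10) = [0, 3, 11, 1, 4, 5, 6, 10, 8, 9, 2, 7]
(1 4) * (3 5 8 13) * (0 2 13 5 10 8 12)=(0 2 13 3 10 8 5 12)(1 4)=[2, 4, 13, 10, 1, 12, 6, 7, 5, 9, 8, 11, 0, 3]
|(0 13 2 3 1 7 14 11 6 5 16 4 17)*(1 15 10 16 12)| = 63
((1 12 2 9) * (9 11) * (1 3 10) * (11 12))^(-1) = (1 10 3 9 11)(2 12) = [0, 10, 12, 9, 4, 5, 6, 7, 8, 11, 3, 1, 2]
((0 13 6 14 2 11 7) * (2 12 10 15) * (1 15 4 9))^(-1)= (0 7 11 2 15 1 9 4 10 12 14 6 13)= [7, 9, 15, 3, 10, 5, 13, 11, 8, 4, 12, 2, 14, 0, 6, 1]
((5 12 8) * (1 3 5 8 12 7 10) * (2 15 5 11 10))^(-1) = (1 10 11 3)(2 7 5 15) = [0, 10, 7, 1, 4, 15, 6, 5, 8, 9, 11, 3, 12, 13, 14, 2]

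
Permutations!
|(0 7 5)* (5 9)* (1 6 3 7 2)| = |(0 2 1 6 3 7 9 5)| = 8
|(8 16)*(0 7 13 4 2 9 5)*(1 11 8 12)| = |(0 7 13 4 2 9 5)(1 11 8 16 12)| = 35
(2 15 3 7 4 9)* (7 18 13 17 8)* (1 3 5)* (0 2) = (0 2 15 5 1 3 18 13 17 8 7 4 9) = [2, 3, 15, 18, 9, 1, 6, 4, 7, 0, 10, 11, 12, 17, 14, 5, 16, 8, 13]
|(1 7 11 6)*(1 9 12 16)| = |(1 7 11 6 9 12 16)| = 7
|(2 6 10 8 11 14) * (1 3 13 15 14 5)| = |(1 3 13 15 14 2 6 10 8 11 5)| = 11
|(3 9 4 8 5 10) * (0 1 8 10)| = |(0 1 8 5)(3 9 4 10)| = 4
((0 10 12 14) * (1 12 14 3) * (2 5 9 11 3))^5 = (0 14 10)(1 11 5 12 3 9 2) = [14, 11, 1, 9, 4, 12, 6, 7, 8, 2, 0, 5, 3, 13, 10]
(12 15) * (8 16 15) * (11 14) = (8 16 15 12)(11 14) = [0, 1, 2, 3, 4, 5, 6, 7, 16, 9, 10, 14, 8, 13, 11, 12, 15]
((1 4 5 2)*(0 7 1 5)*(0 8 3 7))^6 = (1 4 8 3 7) = [0, 4, 2, 7, 8, 5, 6, 1, 3]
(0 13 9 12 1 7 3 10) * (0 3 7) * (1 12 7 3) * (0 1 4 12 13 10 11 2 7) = (0 10 4 12 13 9)(2 7 3 11) = [10, 1, 7, 11, 12, 5, 6, 3, 8, 0, 4, 2, 13, 9]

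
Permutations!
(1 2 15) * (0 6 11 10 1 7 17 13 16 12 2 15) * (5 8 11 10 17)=(0 6 10 1 15 7 5 8 11 17 13 16 12 2)=[6, 15, 0, 3, 4, 8, 10, 5, 11, 9, 1, 17, 2, 16, 14, 7, 12, 13]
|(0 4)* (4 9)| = |(0 9 4)| = 3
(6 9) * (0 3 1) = (0 3 1)(6 9) = [3, 0, 2, 1, 4, 5, 9, 7, 8, 6]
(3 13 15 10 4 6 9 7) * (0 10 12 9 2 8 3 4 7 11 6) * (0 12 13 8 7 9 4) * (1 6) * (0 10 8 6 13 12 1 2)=(0 8 3 6)(1 13 15 12 4)(2 7 10 9 11)=[8, 13, 7, 6, 1, 5, 0, 10, 3, 11, 9, 2, 4, 15, 14, 12]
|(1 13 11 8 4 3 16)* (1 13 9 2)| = |(1 9 2)(3 16 13 11 8 4)| = 6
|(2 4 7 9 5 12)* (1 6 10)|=|(1 6 10)(2 4 7 9 5 12)|=6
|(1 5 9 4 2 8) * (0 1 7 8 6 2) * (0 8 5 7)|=|(0 1 7 5 9 4 8)(2 6)|=14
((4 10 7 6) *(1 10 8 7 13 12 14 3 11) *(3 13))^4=(12 14 13)=[0, 1, 2, 3, 4, 5, 6, 7, 8, 9, 10, 11, 14, 12, 13]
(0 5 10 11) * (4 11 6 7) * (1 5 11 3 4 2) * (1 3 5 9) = (0 11)(1 9)(2 3 4 5 10 6 7) = [11, 9, 3, 4, 5, 10, 7, 2, 8, 1, 6, 0]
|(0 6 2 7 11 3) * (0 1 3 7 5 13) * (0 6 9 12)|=12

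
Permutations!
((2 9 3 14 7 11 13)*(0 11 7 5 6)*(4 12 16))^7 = (0 5 3 2 11 6 14 9 13)(4 12 16) = [5, 1, 11, 2, 12, 3, 14, 7, 8, 13, 10, 6, 16, 0, 9, 15, 4]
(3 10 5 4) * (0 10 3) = (0 10 5 4) = [10, 1, 2, 3, 0, 4, 6, 7, 8, 9, 5]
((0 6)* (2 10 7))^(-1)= (0 6)(2 7 10)= [6, 1, 7, 3, 4, 5, 0, 10, 8, 9, 2]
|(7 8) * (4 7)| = 3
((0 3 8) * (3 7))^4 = (8) = [0, 1, 2, 3, 4, 5, 6, 7, 8]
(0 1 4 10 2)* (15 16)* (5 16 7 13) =(0 1 4 10 2)(5 16 15 7 13) =[1, 4, 0, 3, 10, 16, 6, 13, 8, 9, 2, 11, 12, 5, 14, 7, 15]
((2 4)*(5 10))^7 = (2 4)(5 10) = [0, 1, 4, 3, 2, 10, 6, 7, 8, 9, 5]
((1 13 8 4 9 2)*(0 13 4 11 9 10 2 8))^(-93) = (0 13)(1 2 10 4) = [13, 2, 10, 3, 1, 5, 6, 7, 8, 9, 4, 11, 12, 0]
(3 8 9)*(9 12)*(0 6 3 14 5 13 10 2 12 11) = (0 6 3 8 11)(2 12 9 14 5 13 10) = [6, 1, 12, 8, 4, 13, 3, 7, 11, 14, 2, 0, 9, 10, 5]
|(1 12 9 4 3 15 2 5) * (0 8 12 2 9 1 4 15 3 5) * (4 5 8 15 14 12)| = 14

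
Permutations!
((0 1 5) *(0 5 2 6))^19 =(0 6 2 1) =[6, 0, 1, 3, 4, 5, 2]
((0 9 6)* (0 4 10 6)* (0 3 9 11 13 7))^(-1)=(0 7 13 11)(3 9)(4 6 10)=[7, 1, 2, 9, 6, 5, 10, 13, 8, 3, 4, 0, 12, 11]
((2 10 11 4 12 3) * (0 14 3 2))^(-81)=[0, 1, 12, 3, 11, 5, 6, 7, 8, 9, 2, 10, 4, 13, 14]=(14)(2 12 4 11 10)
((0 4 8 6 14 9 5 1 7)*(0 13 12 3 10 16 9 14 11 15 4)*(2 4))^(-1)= (1 5 9 16 10 3 12 13 7)(2 15 11 6 8 4)= [0, 5, 15, 12, 2, 9, 8, 1, 4, 16, 3, 6, 13, 7, 14, 11, 10]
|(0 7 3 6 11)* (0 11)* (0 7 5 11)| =3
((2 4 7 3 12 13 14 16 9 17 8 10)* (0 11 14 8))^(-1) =(0 17 9 16 14 11)(2 10 8 13 12 3 7 4) =[17, 1, 10, 7, 2, 5, 6, 4, 13, 16, 8, 0, 3, 12, 11, 15, 14, 9]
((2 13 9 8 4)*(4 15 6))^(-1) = (2 4 6 15 8 9 13) = [0, 1, 4, 3, 6, 5, 15, 7, 9, 13, 10, 11, 12, 2, 14, 8]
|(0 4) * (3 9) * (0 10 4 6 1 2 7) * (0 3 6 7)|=|(0 7 3 9 6 1 2)(4 10)|=14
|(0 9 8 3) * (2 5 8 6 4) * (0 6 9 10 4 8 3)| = 8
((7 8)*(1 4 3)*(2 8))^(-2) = [0, 4, 8, 1, 3, 5, 6, 2, 7] = (1 4 3)(2 8 7)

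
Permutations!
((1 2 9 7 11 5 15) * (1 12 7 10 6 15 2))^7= (2 11 12 6 9 5 7 15 10)= [0, 1, 11, 3, 4, 7, 9, 15, 8, 5, 2, 12, 6, 13, 14, 10]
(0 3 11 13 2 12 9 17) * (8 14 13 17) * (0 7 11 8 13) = (0 3 8 14)(2 12 9 13)(7 11 17) = [3, 1, 12, 8, 4, 5, 6, 11, 14, 13, 10, 17, 9, 2, 0, 15, 16, 7]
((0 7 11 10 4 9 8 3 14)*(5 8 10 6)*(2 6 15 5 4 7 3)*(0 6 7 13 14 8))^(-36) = [7, 1, 5, 11, 4, 2, 6, 0, 15, 9, 10, 3, 12, 13, 14, 8] = (0 7)(2 5)(3 11)(8 15)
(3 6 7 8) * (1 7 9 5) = (1 7 8 3 6 9 5) = [0, 7, 2, 6, 4, 1, 9, 8, 3, 5]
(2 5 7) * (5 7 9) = (2 7)(5 9) = [0, 1, 7, 3, 4, 9, 6, 2, 8, 5]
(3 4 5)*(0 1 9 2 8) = (0 1 9 2 8)(3 4 5) = [1, 9, 8, 4, 5, 3, 6, 7, 0, 2]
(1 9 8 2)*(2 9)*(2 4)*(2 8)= (1 4 8 9 2)= [0, 4, 1, 3, 8, 5, 6, 7, 9, 2]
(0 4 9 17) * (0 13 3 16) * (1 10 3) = (0 4 9 17 13 1 10 3 16) = [4, 10, 2, 16, 9, 5, 6, 7, 8, 17, 3, 11, 12, 1, 14, 15, 0, 13]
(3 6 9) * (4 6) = (3 4 6 9) = [0, 1, 2, 4, 6, 5, 9, 7, 8, 3]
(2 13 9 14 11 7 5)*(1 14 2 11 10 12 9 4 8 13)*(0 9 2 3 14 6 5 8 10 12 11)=(0 9 3 14 12 2 1 6 5)(4 10 11 7 8 13)=[9, 6, 1, 14, 10, 0, 5, 8, 13, 3, 11, 7, 2, 4, 12]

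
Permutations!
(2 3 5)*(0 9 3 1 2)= (0 9 3 5)(1 2)= [9, 2, 1, 5, 4, 0, 6, 7, 8, 3]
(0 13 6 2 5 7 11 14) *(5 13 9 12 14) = [9, 1, 13, 3, 4, 7, 2, 11, 8, 12, 10, 5, 14, 6, 0] = (0 9 12 14)(2 13 6)(5 7 11)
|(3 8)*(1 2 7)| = 6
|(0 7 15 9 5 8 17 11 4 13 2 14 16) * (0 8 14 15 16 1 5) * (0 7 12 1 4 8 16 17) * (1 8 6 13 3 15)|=39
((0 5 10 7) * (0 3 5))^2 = (3 10)(5 7) = [0, 1, 2, 10, 4, 7, 6, 5, 8, 9, 3]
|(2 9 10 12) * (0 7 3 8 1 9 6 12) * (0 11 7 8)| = |(0 8 1 9 10 11 7 3)(2 6 12)| = 24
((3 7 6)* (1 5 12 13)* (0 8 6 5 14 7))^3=[3, 5, 2, 6, 4, 1, 8, 13, 0, 9, 10, 11, 14, 7, 12]=(0 3 6 8)(1 5)(7 13)(12 14)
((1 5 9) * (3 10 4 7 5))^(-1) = [0, 9, 2, 1, 10, 7, 6, 4, 8, 5, 3] = (1 9 5 7 4 10 3)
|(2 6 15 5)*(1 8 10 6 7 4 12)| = 10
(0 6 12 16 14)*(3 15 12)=(0 6 3 15 12 16 14)=[6, 1, 2, 15, 4, 5, 3, 7, 8, 9, 10, 11, 16, 13, 0, 12, 14]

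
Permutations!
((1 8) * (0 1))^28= (0 1 8)= [1, 8, 2, 3, 4, 5, 6, 7, 0]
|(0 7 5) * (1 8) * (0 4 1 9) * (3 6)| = |(0 7 5 4 1 8 9)(3 6)| = 14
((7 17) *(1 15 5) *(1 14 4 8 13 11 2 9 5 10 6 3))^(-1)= (1 3 6 10 15)(2 11 13 8 4 14 5 9)(7 17)= [0, 3, 11, 6, 14, 9, 10, 17, 4, 2, 15, 13, 12, 8, 5, 1, 16, 7]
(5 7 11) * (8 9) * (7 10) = (5 10 7 11)(8 9) = [0, 1, 2, 3, 4, 10, 6, 11, 9, 8, 7, 5]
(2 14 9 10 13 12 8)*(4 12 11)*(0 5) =(0 5)(2 14 9 10 13 11 4 12 8) =[5, 1, 14, 3, 12, 0, 6, 7, 2, 10, 13, 4, 8, 11, 9]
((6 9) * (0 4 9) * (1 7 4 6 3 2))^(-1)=(0 6)(1 2 3 9 4 7)=[6, 2, 3, 9, 7, 5, 0, 1, 8, 4]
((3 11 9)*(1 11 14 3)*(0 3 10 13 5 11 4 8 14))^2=(1 8 10 5 9 4 14 13 11)=[0, 8, 2, 3, 14, 9, 6, 7, 10, 4, 5, 1, 12, 11, 13]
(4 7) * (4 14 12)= (4 7 14 12)= [0, 1, 2, 3, 7, 5, 6, 14, 8, 9, 10, 11, 4, 13, 12]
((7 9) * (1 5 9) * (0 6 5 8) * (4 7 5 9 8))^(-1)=(0 8 5 9 6)(1 7 4)=[8, 7, 2, 3, 1, 9, 0, 4, 5, 6]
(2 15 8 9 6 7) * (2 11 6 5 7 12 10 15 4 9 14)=[0, 1, 4, 3, 9, 7, 12, 11, 14, 5, 15, 6, 10, 13, 2, 8]=(2 4 9 5 7 11 6 12 10 15 8 14)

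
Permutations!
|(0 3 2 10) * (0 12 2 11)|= |(0 3 11)(2 10 12)|= 3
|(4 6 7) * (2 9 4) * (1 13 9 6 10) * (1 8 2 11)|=|(1 13 9 4 10 8 2 6 7 11)|=10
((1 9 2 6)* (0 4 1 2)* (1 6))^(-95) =(0 4 6 2 1 9) =[4, 9, 1, 3, 6, 5, 2, 7, 8, 0]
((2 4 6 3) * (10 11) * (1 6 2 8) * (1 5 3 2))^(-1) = (1 4 2 6)(3 5 8)(10 11) = [0, 4, 6, 5, 2, 8, 1, 7, 3, 9, 11, 10]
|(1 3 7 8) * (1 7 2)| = |(1 3 2)(7 8)| = 6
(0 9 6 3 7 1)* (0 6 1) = [9, 6, 2, 7, 4, 5, 3, 0, 8, 1] = (0 9 1 6 3 7)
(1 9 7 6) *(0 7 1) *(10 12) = (0 7 6)(1 9)(10 12) = [7, 9, 2, 3, 4, 5, 0, 6, 8, 1, 12, 11, 10]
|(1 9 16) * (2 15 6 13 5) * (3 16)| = |(1 9 3 16)(2 15 6 13 5)| = 20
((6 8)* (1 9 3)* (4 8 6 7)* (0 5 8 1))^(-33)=(0 3 9 1 4 7 8 5)=[3, 4, 2, 9, 7, 0, 6, 8, 5, 1]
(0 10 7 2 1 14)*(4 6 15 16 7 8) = (0 10 8 4 6 15 16 7 2 1 14) = [10, 14, 1, 3, 6, 5, 15, 2, 4, 9, 8, 11, 12, 13, 0, 16, 7]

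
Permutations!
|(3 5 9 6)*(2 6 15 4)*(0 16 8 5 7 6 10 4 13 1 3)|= 33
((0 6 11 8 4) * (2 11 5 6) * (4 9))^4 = (0 9 11)(2 4 8) = [9, 1, 4, 3, 8, 5, 6, 7, 2, 11, 10, 0]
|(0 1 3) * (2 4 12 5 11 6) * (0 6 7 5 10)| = |(0 1 3 6 2 4 12 10)(5 11 7)| = 24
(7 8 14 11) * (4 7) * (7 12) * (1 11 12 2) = (1 11 4 2)(7 8 14 12) = [0, 11, 1, 3, 2, 5, 6, 8, 14, 9, 10, 4, 7, 13, 12]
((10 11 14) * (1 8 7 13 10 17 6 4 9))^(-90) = [0, 4, 2, 3, 17, 5, 14, 1, 9, 6, 7, 13, 12, 8, 10, 15, 16, 11] = (1 4 17 11 13 8 9 6 14 10 7)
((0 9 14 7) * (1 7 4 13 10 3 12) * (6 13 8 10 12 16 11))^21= (0 16)(1 10)(3 7)(4 13)(6 14)(8 12)(9 11)= [16, 10, 2, 7, 13, 5, 14, 3, 12, 11, 1, 9, 8, 4, 6, 15, 0]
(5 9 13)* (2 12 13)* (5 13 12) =(13)(2 5 9) =[0, 1, 5, 3, 4, 9, 6, 7, 8, 2, 10, 11, 12, 13]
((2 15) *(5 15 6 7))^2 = [0, 1, 7, 3, 4, 2, 5, 15, 8, 9, 10, 11, 12, 13, 14, 6] = (2 7 15 6 5)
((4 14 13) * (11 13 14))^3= (14)= [0, 1, 2, 3, 4, 5, 6, 7, 8, 9, 10, 11, 12, 13, 14]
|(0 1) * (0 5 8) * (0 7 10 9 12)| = 8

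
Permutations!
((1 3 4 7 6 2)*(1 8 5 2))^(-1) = (1 6 7 4 3)(2 5 8) = [0, 6, 5, 1, 3, 8, 7, 4, 2]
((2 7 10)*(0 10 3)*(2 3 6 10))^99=(0 6)(2 10)(3 7)=[6, 1, 10, 7, 4, 5, 0, 3, 8, 9, 2]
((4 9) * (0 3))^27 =(0 3)(4 9) =[3, 1, 2, 0, 9, 5, 6, 7, 8, 4]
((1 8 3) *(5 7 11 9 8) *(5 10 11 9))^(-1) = (1 3 8 9 7 5 11 10) = [0, 3, 2, 8, 4, 11, 6, 5, 9, 7, 1, 10]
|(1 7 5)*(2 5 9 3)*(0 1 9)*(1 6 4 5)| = |(0 6 4 5 9 3 2 1 7)| = 9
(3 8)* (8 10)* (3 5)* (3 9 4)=(3 10 8 5 9 4)=[0, 1, 2, 10, 3, 9, 6, 7, 5, 4, 8]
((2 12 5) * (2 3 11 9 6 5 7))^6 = (12)(3 11 9 6 5) = [0, 1, 2, 11, 4, 3, 5, 7, 8, 6, 10, 9, 12]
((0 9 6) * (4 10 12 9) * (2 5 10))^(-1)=[6, 1, 4, 3, 0, 2, 9, 7, 8, 12, 5, 11, 10]=(0 6 9 12 10 5 2 4)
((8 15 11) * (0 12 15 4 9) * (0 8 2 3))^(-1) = (0 3 2 11 15 12)(4 8 9) = [3, 1, 11, 2, 8, 5, 6, 7, 9, 4, 10, 15, 0, 13, 14, 12]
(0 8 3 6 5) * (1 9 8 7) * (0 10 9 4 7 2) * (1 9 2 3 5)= (0 3 6 1 4 7 9 8 5 10 2)= [3, 4, 0, 6, 7, 10, 1, 9, 5, 8, 2]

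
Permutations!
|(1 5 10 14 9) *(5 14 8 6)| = |(1 14 9)(5 10 8 6)| = 12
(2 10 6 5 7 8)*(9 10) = (2 9 10 6 5 7 8) = [0, 1, 9, 3, 4, 7, 5, 8, 2, 10, 6]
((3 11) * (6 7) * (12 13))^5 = (3 11)(6 7)(12 13) = [0, 1, 2, 11, 4, 5, 7, 6, 8, 9, 10, 3, 13, 12]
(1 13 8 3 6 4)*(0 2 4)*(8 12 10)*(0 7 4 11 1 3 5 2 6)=(0 6 7 4 3)(1 13 12 10 8 5 2 11)=[6, 13, 11, 0, 3, 2, 7, 4, 5, 9, 8, 1, 10, 12]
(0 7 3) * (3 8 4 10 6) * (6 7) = [6, 1, 2, 0, 10, 5, 3, 8, 4, 9, 7] = (0 6 3)(4 10 7 8)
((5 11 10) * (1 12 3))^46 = (1 12 3)(5 11 10) = [0, 12, 2, 1, 4, 11, 6, 7, 8, 9, 5, 10, 3]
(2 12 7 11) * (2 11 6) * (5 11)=(2 12 7 6)(5 11)=[0, 1, 12, 3, 4, 11, 2, 6, 8, 9, 10, 5, 7]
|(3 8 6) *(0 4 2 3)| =|(0 4 2 3 8 6)| =6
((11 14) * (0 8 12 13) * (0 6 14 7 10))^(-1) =(0 10 7 11 14 6 13 12 8) =[10, 1, 2, 3, 4, 5, 13, 11, 0, 9, 7, 14, 8, 12, 6]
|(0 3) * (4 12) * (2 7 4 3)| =6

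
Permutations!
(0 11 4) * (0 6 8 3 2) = (0 11 4 6 8 3 2) = [11, 1, 0, 2, 6, 5, 8, 7, 3, 9, 10, 4]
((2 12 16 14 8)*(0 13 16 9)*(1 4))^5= (0 2 16 9 8 13 12 14)(1 4)= [2, 4, 16, 3, 1, 5, 6, 7, 13, 8, 10, 11, 14, 12, 0, 15, 9]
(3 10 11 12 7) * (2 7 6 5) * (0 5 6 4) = (0 5 2 7 3 10 11 12 4) = [5, 1, 7, 10, 0, 2, 6, 3, 8, 9, 11, 12, 4]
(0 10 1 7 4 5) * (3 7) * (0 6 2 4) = (0 10 1 3 7)(2 4 5 6) = [10, 3, 4, 7, 5, 6, 2, 0, 8, 9, 1]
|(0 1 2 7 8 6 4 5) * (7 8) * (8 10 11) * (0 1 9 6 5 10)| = 10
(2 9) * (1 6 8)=(1 6 8)(2 9)=[0, 6, 9, 3, 4, 5, 8, 7, 1, 2]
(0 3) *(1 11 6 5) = (0 3)(1 11 6 5) = [3, 11, 2, 0, 4, 1, 5, 7, 8, 9, 10, 6]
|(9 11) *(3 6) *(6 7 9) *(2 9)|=|(2 9 11 6 3 7)|=6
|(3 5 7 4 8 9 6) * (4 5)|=10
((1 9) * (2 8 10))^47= (1 9)(2 10 8)= [0, 9, 10, 3, 4, 5, 6, 7, 2, 1, 8]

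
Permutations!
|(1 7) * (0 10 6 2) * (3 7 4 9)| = |(0 10 6 2)(1 4 9 3 7)| = 20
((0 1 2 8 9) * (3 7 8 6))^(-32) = (9) = [0, 1, 2, 3, 4, 5, 6, 7, 8, 9]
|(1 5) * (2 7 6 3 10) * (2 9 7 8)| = |(1 5)(2 8)(3 10 9 7 6)| = 10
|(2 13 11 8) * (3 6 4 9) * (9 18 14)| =12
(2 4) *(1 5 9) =(1 5 9)(2 4) =[0, 5, 4, 3, 2, 9, 6, 7, 8, 1]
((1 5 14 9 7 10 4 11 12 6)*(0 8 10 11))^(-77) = (0 4 10 8)(1 9 12 5 7 6 14 11) = [4, 9, 2, 3, 10, 7, 14, 6, 0, 12, 8, 1, 5, 13, 11]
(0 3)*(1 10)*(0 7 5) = (0 3 7 5)(1 10) = [3, 10, 2, 7, 4, 0, 6, 5, 8, 9, 1]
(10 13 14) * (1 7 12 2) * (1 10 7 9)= (1 9)(2 10 13 14 7 12)= [0, 9, 10, 3, 4, 5, 6, 12, 8, 1, 13, 11, 2, 14, 7]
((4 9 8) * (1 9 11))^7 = [0, 8, 2, 3, 1, 5, 6, 7, 11, 4, 10, 9] = (1 8 11 9 4)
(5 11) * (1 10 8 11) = (1 10 8 11 5) = [0, 10, 2, 3, 4, 1, 6, 7, 11, 9, 8, 5]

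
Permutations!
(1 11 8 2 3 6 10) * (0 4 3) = [4, 11, 0, 6, 3, 5, 10, 7, 2, 9, 1, 8] = (0 4 3 6 10 1 11 8 2)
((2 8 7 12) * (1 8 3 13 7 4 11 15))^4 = (1 15 11 4 8)(2 12 7 13 3) = [0, 15, 12, 2, 8, 5, 6, 13, 1, 9, 10, 4, 7, 3, 14, 11]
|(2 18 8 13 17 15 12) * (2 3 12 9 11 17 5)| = |(2 18 8 13 5)(3 12)(9 11 17 15)| = 20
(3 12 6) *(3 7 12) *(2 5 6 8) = (2 5 6 7 12 8) = [0, 1, 5, 3, 4, 6, 7, 12, 2, 9, 10, 11, 8]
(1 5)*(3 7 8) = [0, 5, 2, 7, 4, 1, 6, 8, 3] = (1 5)(3 7 8)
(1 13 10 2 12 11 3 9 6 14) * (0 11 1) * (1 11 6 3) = (0 6 14)(1 13 10 2 12 11)(3 9) = [6, 13, 12, 9, 4, 5, 14, 7, 8, 3, 2, 1, 11, 10, 0]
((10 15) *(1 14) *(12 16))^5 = [0, 14, 2, 3, 4, 5, 6, 7, 8, 9, 15, 11, 16, 13, 1, 10, 12] = (1 14)(10 15)(12 16)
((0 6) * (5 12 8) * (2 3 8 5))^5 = (0 6)(2 8 3)(5 12) = [6, 1, 8, 2, 4, 12, 0, 7, 3, 9, 10, 11, 5]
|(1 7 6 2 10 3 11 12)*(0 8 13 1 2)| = |(0 8 13 1 7 6)(2 10 3 11 12)| = 30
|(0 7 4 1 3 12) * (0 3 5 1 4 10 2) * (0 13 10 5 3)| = 6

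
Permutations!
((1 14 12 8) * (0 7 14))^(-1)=(0 1 8 12 14 7)=[1, 8, 2, 3, 4, 5, 6, 0, 12, 9, 10, 11, 14, 13, 7]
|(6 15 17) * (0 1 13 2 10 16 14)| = |(0 1 13 2 10 16 14)(6 15 17)| = 21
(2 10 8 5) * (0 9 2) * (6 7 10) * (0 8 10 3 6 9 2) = (10)(0 2 9)(3 6 7)(5 8) = [2, 1, 9, 6, 4, 8, 7, 3, 5, 0, 10]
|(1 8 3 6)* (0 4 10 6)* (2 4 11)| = |(0 11 2 4 10 6 1 8 3)| = 9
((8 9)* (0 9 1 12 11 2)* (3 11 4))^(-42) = (0 1 3)(2 8 4)(9 12 11) = [1, 3, 8, 0, 2, 5, 6, 7, 4, 12, 10, 9, 11]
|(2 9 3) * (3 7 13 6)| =6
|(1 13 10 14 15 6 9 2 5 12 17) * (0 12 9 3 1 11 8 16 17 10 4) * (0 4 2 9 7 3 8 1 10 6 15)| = |(0 12 6 8 16 17 11 1 13 2 5 7 3 10 14)| = 15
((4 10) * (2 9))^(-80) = [0, 1, 2, 3, 4, 5, 6, 7, 8, 9, 10] = (10)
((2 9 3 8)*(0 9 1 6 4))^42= [3, 4, 6, 2, 9, 5, 0, 7, 1, 8]= (0 3 2 6)(1 4 9 8)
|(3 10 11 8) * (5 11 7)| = 6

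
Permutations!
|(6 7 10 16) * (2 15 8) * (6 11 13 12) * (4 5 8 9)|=|(2 15 9 4 5 8)(6 7 10 16 11 13 12)|=42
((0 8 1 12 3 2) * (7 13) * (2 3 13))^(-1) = [2, 8, 7, 3, 4, 5, 6, 13, 0, 9, 10, 11, 1, 12] = (0 2 7 13 12 1 8)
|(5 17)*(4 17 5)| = |(4 17)| = 2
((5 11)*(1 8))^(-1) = (1 8)(5 11) = [0, 8, 2, 3, 4, 11, 6, 7, 1, 9, 10, 5]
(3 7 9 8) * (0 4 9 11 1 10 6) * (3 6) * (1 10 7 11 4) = (0 1 7 4 9 8 6)(3 11 10) = [1, 7, 2, 11, 9, 5, 0, 4, 6, 8, 3, 10]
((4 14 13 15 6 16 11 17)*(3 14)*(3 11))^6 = [0, 1, 2, 3, 4, 5, 6, 7, 8, 9, 10, 11, 12, 13, 14, 15, 16, 17] = (17)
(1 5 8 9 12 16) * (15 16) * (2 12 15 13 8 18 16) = [0, 5, 12, 3, 4, 18, 6, 7, 9, 15, 10, 11, 13, 8, 14, 2, 1, 17, 16] = (1 5 18 16)(2 12 13 8 9 15)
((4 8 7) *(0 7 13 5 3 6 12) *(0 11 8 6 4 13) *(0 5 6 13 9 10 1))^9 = (0 1 10 9 7)(3 4 13 6 12 11 8 5) = [1, 10, 2, 4, 13, 3, 12, 0, 5, 7, 9, 8, 11, 6]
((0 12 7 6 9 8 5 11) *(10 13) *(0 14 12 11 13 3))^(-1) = (0 3 10 13 5 8 9 6 7 12 14 11) = [3, 1, 2, 10, 4, 8, 7, 12, 9, 6, 13, 0, 14, 5, 11]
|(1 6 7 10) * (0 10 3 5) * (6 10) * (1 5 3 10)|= 5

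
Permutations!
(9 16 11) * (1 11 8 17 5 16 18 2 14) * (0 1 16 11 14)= (0 1 14 16 8 17 5 11 9 18 2)= [1, 14, 0, 3, 4, 11, 6, 7, 17, 18, 10, 9, 12, 13, 16, 15, 8, 5, 2]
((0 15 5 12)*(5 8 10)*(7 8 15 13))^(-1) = (15)(0 12 5 10 8 7 13) = [12, 1, 2, 3, 4, 10, 6, 13, 7, 9, 8, 11, 5, 0, 14, 15]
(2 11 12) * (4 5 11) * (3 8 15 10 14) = (2 4 5 11 12)(3 8 15 10 14) = [0, 1, 4, 8, 5, 11, 6, 7, 15, 9, 14, 12, 2, 13, 3, 10]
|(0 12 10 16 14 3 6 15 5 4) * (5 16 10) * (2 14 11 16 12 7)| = |(0 7 2 14 3 6 15 12 5 4)(11 16)| = 10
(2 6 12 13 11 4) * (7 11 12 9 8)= (2 6 9 8 7 11 4)(12 13)= [0, 1, 6, 3, 2, 5, 9, 11, 7, 8, 10, 4, 13, 12]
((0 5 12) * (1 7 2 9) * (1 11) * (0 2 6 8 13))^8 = (0 6 11 12 13 7 9 5 8 1 2) = [6, 2, 0, 3, 4, 8, 11, 9, 1, 5, 10, 12, 13, 7]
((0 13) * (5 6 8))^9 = (0 13) = [13, 1, 2, 3, 4, 5, 6, 7, 8, 9, 10, 11, 12, 0]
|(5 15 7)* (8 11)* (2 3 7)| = |(2 3 7 5 15)(8 11)| = 10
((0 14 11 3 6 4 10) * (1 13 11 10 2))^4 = [14, 6, 3, 1, 11, 5, 13, 7, 8, 9, 0, 2, 12, 4, 10] = (0 14 10)(1 6 13 4 11 2 3)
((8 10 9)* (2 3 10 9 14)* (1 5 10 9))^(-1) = (1 8 9 3 2 14 10 5) = [0, 8, 14, 2, 4, 1, 6, 7, 9, 3, 5, 11, 12, 13, 10]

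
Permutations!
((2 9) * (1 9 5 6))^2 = (1 2 6 9 5) = [0, 2, 6, 3, 4, 1, 9, 7, 8, 5]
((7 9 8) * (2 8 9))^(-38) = [0, 1, 8, 3, 4, 5, 6, 2, 7, 9] = (9)(2 8 7)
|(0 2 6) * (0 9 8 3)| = |(0 2 6 9 8 3)| = 6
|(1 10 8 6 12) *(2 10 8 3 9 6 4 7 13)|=|(1 8 4 7 13 2 10 3 9 6 12)|=11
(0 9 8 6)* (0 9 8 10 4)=(0 8 6 9 10 4)=[8, 1, 2, 3, 0, 5, 9, 7, 6, 10, 4]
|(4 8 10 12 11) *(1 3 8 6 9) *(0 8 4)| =|(0 8 10 12 11)(1 3 4 6 9)| =5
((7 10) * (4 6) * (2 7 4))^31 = [0, 1, 7, 3, 6, 5, 2, 10, 8, 9, 4] = (2 7 10 4 6)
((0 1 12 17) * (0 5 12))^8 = (5 17 12) = [0, 1, 2, 3, 4, 17, 6, 7, 8, 9, 10, 11, 5, 13, 14, 15, 16, 12]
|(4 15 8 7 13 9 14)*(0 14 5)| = |(0 14 4 15 8 7 13 9 5)| = 9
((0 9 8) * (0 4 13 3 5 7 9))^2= (3 7 8 13 5 9 4)= [0, 1, 2, 7, 3, 9, 6, 8, 13, 4, 10, 11, 12, 5]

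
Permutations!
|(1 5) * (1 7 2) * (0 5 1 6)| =|(0 5 7 2 6)| =5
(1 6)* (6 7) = [0, 7, 2, 3, 4, 5, 1, 6] = (1 7 6)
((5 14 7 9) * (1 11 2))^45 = (5 14 7 9) = [0, 1, 2, 3, 4, 14, 6, 9, 8, 5, 10, 11, 12, 13, 7]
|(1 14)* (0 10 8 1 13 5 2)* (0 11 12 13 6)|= 30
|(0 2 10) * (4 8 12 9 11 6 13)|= |(0 2 10)(4 8 12 9 11 6 13)|= 21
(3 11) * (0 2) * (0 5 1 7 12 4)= [2, 7, 5, 11, 0, 1, 6, 12, 8, 9, 10, 3, 4]= (0 2 5 1 7 12 4)(3 11)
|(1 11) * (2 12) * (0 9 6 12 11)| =|(0 9 6 12 2 11 1)| =7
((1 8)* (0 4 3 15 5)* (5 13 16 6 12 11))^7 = (0 12 13 4 11 16 3 5 6 15)(1 8) = [12, 8, 2, 5, 11, 6, 15, 7, 1, 9, 10, 16, 13, 4, 14, 0, 3]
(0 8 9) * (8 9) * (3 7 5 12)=(0 9)(3 7 5 12)=[9, 1, 2, 7, 4, 12, 6, 5, 8, 0, 10, 11, 3]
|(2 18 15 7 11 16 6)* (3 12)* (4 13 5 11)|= |(2 18 15 7 4 13 5 11 16 6)(3 12)|= 10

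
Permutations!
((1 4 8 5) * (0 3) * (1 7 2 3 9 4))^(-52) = (0 5)(2 4)(3 8)(7 9) = [5, 1, 4, 8, 2, 0, 6, 9, 3, 7]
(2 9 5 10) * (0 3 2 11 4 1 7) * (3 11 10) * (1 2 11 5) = (0 5 3 11 4 2 9 1 7) = [5, 7, 9, 11, 2, 3, 6, 0, 8, 1, 10, 4]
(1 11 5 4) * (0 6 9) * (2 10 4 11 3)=(0 6 9)(1 3 2 10 4)(5 11)=[6, 3, 10, 2, 1, 11, 9, 7, 8, 0, 4, 5]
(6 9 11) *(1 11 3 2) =(1 11 6 9 3 2) =[0, 11, 1, 2, 4, 5, 9, 7, 8, 3, 10, 6]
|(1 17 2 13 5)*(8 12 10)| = |(1 17 2 13 5)(8 12 10)| = 15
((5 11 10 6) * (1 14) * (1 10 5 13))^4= (1 13 6 10 14)= [0, 13, 2, 3, 4, 5, 10, 7, 8, 9, 14, 11, 12, 6, 1]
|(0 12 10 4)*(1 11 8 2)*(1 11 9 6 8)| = |(0 12 10 4)(1 9 6 8 2 11)| = 12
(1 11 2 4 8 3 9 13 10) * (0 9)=[9, 11, 4, 0, 8, 5, 6, 7, 3, 13, 1, 2, 12, 10]=(0 9 13 10 1 11 2 4 8 3)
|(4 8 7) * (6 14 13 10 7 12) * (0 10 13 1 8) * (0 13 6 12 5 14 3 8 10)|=10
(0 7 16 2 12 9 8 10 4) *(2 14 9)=[7, 1, 12, 3, 0, 5, 6, 16, 10, 8, 4, 11, 2, 13, 9, 15, 14]=(0 7 16 14 9 8 10 4)(2 12)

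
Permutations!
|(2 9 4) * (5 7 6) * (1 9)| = |(1 9 4 2)(5 7 6)| = 12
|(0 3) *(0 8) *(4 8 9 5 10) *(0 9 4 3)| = 6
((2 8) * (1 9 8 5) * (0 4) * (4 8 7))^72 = [0, 1, 2, 3, 4, 5, 6, 7, 8, 9] = (9)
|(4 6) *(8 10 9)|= |(4 6)(8 10 9)|= 6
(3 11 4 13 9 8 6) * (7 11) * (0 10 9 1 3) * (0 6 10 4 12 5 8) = (0 4 13 1 3 7 11 12 5 8 10 9) = [4, 3, 2, 7, 13, 8, 6, 11, 10, 0, 9, 12, 5, 1]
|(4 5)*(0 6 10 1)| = 4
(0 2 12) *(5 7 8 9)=(0 2 12)(5 7 8 9)=[2, 1, 12, 3, 4, 7, 6, 8, 9, 5, 10, 11, 0]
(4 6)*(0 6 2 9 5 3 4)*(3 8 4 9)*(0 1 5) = (0 6 1 5 8 4 2 3 9) = [6, 5, 3, 9, 2, 8, 1, 7, 4, 0]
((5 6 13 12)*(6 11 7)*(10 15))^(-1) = (5 12 13 6 7 11)(10 15) = [0, 1, 2, 3, 4, 12, 7, 11, 8, 9, 15, 5, 13, 6, 14, 10]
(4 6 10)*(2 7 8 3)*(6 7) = [0, 1, 6, 2, 7, 5, 10, 8, 3, 9, 4] = (2 6 10 4 7 8 3)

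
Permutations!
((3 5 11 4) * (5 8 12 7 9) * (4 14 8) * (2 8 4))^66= (2 11 12 4 9)(3 5 8 14 7)= [0, 1, 11, 5, 9, 8, 6, 3, 14, 2, 10, 12, 4, 13, 7]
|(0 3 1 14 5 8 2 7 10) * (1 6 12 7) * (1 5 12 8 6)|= |(0 3 1 14 12 7 10)(2 5 6 8)|= 28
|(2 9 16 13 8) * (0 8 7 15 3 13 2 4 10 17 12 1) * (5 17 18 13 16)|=16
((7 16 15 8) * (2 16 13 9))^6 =(2 9 13 7 8 15 16) =[0, 1, 9, 3, 4, 5, 6, 8, 15, 13, 10, 11, 12, 7, 14, 16, 2]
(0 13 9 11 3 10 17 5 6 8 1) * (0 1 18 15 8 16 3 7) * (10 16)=(0 13 9 11 7)(3 16)(5 6 10 17)(8 18 15)=[13, 1, 2, 16, 4, 6, 10, 0, 18, 11, 17, 7, 12, 9, 14, 8, 3, 5, 15]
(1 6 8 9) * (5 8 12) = (1 6 12 5 8 9) = [0, 6, 2, 3, 4, 8, 12, 7, 9, 1, 10, 11, 5]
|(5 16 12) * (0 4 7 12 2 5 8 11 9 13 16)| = |(0 4 7 12 8 11 9 13 16 2 5)| = 11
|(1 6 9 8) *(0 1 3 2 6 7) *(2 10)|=|(0 1 7)(2 6 9 8 3 10)|=6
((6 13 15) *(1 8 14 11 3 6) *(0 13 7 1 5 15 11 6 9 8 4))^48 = (15)(0 9 7 13 8 1 11 14 4 3 6) = [9, 11, 2, 6, 3, 5, 0, 13, 1, 7, 10, 14, 12, 8, 4, 15]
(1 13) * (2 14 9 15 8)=(1 13)(2 14 9 15 8)=[0, 13, 14, 3, 4, 5, 6, 7, 2, 15, 10, 11, 12, 1, 9, 8]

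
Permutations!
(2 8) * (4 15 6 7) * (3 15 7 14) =(2 8)(3 15 6 14)(4 7) =[0, 1, 8, 15, 7, 5, 14, 4, 2, 9, 10, 11, 12, 13, 3, 6]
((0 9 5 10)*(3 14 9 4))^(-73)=[9, 1, 2, 10, 5, 3, 6, 7, 8, 4, 14, 11, 12, 13, 0]=(0 9 4 5 3 10 14)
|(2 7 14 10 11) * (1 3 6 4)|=20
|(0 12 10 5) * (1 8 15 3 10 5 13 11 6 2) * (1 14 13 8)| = 60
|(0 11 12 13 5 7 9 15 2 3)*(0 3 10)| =|(0 11 12 13 5 7 9 15 2 10)| =10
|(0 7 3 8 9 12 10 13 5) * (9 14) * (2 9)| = 11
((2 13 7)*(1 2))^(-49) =(1 7 13 2) =[0, 7, 1, 3, 4, 5, 6, 13, 8, 9, 10, 11, 12, 2]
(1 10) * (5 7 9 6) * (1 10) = (10)(5 7 9 6) = [0, 1, 2, 3, 4, 7, 5, 9, 8, 6, 10]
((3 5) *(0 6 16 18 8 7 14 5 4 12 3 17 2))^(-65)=(0 7)(2 8)(3 4 12)(5 16)(6 14)(17 18)=[7, 1, 8, 4, 12, 16, 14, 0, 2, 9, 10, 11, 3, 13, 6, 15, 5, 18, 17]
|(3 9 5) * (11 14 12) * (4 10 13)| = 3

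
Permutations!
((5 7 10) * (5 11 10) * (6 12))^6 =(12) =[0, 1, 2, 3, 4, 5, 6, 7, 8, 9, 10, 11, 12]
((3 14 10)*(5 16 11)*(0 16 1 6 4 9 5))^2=(0 11 16)(1 4 5 6 9)(3 10 14)=[11, 4, 2, 10, 5, 6, 9, 7, 8, 1, 14, 16, 12, 13, 3, 15, 0]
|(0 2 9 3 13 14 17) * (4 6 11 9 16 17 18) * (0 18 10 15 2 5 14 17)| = |(0 5 14 10 15 2 16)(3 13 17 18 4 6 11 9)| = 56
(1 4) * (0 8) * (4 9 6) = (0 8)(1 9 6 4) = [8, 9, 2, 3, 1, 5, 4, 7, 0, 6]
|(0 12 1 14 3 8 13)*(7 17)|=|(0 12 1 14 3 8 13)(7 17)|=14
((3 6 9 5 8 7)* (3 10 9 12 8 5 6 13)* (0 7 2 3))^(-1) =[13, 1, 8, 2, 4, 5, 9, 0, 12, 10, 7, 11, 6, 3] =(0 13 3 2 8 12 6 9 10 7)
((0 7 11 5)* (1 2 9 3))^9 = [7, 2, 9, 1, 4, 0, 6, 11, 8, 3, 10, 5] = (0 7 11 5)(1 2 9 3)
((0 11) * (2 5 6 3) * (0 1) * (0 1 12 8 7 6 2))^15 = (0 11 12 8 7 6 3)(2 5) = [11, 1, 5, 0, 4, 2, 3, 6, 7, 9, 10, 12, 8]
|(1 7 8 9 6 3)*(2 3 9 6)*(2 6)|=|(1 7 8 2 3)(6 9)|=10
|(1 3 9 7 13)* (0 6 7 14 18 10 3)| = 5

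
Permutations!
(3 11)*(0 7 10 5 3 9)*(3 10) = (0 7 3 11 9)(5 10) = [7, 1, 2, 11, 4, 10, 6, 3, 8, 0, 5, 9]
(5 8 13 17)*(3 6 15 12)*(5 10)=[0, 1, 2, 6, 4, 8, 15, 7, 13, 9, 5, 11, 3, 17, 14, 12, 16, 10]=(3 6 15 12)(5 8 13 17 10)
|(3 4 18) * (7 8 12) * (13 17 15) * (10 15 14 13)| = |(3 4 18)(7 8 12)(10 15)(13 17 14)| = 6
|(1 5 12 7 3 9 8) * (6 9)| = 8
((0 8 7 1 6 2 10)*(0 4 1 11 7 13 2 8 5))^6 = (1 4 10 2 13 8 6) = [0, 4, 13, 3, 10, 5, 1, 7, 6, 9, 2, 11, 12, 8]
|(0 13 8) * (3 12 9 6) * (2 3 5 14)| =21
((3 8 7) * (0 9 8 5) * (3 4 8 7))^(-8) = (0 5 3 8 4 7 9) = [5, 1, 2, 8, 7, 3, 6, 9, 4, 0]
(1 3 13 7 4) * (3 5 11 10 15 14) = [0, 5, 2, 13, 1, 11, 6, 4, 8, 9, 15, 10, 12, 7, 3, 14] = (1 5 11 10 15 14 3 13 7 4)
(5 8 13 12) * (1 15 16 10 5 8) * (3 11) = (1 15 16 10 5)(3 11)(8 13 12) = [0, 15, 2, 11, 4, 1, 6, 7, 13, 9, 5, 3, 8, 12, 14, 16, 10]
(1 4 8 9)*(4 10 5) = (1 10 5 4 8 9) = [0, 10, 2, 3, 8, 4, 6, 7, 9, 1, 5]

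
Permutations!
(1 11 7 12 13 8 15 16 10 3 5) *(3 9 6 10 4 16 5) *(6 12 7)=(1 11 6 10 9 12 13 8 15 5)(4 16)=[0, 11, 2, 3, 16, 1, 10, 7, 15, 12, 9, 6, 13, 8, 14, 5, 4]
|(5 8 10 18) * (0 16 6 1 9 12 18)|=10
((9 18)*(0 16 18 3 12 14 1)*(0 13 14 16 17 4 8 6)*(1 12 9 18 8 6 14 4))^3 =(18)(0 13)(1 6)(3 9)(4 17)(8 16 12 14) =[13, 6, 2, 9, 17, 5, 1, 7, 16, 3, 10, 11, 14, 0, 8, 15, 12, 4, 18]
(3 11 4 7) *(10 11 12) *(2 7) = (2 7 3 12 10 11 4) = [0, 1, 7, 12, 2, 5, 6, 3, 8, 9, 11, 4, 10]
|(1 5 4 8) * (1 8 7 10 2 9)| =|(1 5 4 7 10 2 9)| =7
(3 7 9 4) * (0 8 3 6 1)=(0 8 3 7 9 4 6 1)=[8, 0, 2, 7, 6, 5, 1, 9, 3, 4]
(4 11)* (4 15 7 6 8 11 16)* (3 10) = (3 10)(4 16)(6 8 11 15 7) = [0, 1, 2, 10, 16, 5, 8, 6, 11, 9, 3, 15, 12, 13, 14, 7, 4]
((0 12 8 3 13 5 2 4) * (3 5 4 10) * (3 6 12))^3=[4, 1, 12, 0, 13, 6, 5, 7, 10, 9, 8, 11, 2, 3]=(0 4 13 3)(2 12)(5 6)(8 10)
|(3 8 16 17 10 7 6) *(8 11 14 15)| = |(3 11 14 15 8 16 17 10 7 6)| = 10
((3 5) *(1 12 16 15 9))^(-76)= [0, 9, 2, 3, 4, 5, 6, 7, 8, 15, 10, 11, 1, 13, 14, 16, 12]= (1 9 15 16 12)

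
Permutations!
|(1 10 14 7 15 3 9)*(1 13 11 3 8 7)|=|(1 10 14)(3 9 13 11)(7 15 8)|=12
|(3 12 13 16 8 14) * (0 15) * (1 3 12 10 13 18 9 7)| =|(0 15)(1 3 10 13 16 8 14 12 18 9 7)| =22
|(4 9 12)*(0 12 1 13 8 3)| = |(0 12 4 9 1 13 8 3)| = 8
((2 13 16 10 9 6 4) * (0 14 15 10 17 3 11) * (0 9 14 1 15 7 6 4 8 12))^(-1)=(0 12 8 6 7 14 10 15 1)(2 4 9 11 3 17 16 13)=[12, 0, 4, 17, 9, 5, 7, 14, 6, 11, 15, 3, 8, 2, 10, 1, 13, 16]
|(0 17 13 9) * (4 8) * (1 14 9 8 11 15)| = 10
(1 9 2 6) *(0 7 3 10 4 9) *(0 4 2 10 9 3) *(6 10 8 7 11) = (0 11 6 1 4 3 9 8 7)(2 10) = [11, 4, 10, 9, 3, 5, 1, 0, 7, 8, 2, 6]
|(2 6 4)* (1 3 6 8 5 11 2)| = 4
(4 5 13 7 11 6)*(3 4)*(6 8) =[0, 1, 2, 4, 5, 13, 3, 11, 6, 9, 10, 8, 12, 7] =(3 4 5 13 7 11 8 6)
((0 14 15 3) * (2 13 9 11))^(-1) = [3, 1, 11, 15, 4, 5, 6, 7, 8, 13, 10, 9, 12, 2, 0, 14] = (0 3 15 14)(2 11 9 13)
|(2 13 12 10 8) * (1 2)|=|(1 2 13 12 10 8)|=6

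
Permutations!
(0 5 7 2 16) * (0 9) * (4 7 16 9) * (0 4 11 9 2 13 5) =(4 7 13 5 16 11 9) =[0, 1, 2, 3, 7, 16, 6, 13, 8, 4, 10, 9, 12, 5, 14, 15, 11]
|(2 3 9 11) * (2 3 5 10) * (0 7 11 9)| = 12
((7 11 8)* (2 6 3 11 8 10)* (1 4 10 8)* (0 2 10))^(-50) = (0 11 4 3 1 6 7 2 8) = [11, 6, 8, 1, 3, 5, 7, 2, 0, 9, 10, 4]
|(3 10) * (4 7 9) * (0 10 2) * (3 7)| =|(0 10 7 9 4 3 2)| =7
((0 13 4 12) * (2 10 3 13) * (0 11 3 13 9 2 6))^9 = [6, 1, 10, 9, 12, 5, 0, 7, 8, 2, 13, 3, 11, 4] = (0 6)(2 10 13 4 12 11 3 9)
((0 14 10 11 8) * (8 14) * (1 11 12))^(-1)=(0 8)(1 12 10 14 11)=[8, 12, 2, 3, 4, 5, 6, 7, 0, 9, 14, 1, 10, 13, 11]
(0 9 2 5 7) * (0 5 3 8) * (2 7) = (0 9 7 5 2 3 8) = [9, 1, 3, 8, 4, 2, 6, 5, 0, 7]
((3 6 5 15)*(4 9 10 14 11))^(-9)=(3 15 5 6)(4 9 10 14 11)=[0, 1, 2, 15, 9, 6, 3, 7, 8, 10, 14, 4, 12, 13, 11, 5]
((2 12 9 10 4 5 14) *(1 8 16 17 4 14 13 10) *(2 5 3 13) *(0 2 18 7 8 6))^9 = (0 9)(1 2)(3 17 8 18 14 13 4 16 7 5 10)(6 12) = [9, 2, 1, 17, 16, 10, 12, 5, 18, 0, 3, 11, 6, 4, 13, 15, 7, 8, 14]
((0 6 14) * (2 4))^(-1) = [14, 1, 4, 3, 2, 5, 0, 7, 8, 9, 10, 11, 12, 13, 6] = (0 14 6)(2 4)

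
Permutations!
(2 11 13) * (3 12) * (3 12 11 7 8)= [0, 1, 7, 11, 4, 5, 6, 8, 3, 9, 10, 13, 12, 2]= (2 7 8 3 11 13)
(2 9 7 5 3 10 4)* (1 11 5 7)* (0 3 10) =[3, 11, 9, 0, 2, 10, 6, 7, 8, 1, 4, 5] =(0 3)(1 11 5 10 4 2 9)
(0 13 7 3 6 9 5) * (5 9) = (0 13 7 3 6 5) = [13, 1, 2, 6, 4, 0, 5, 3, 8, 9, 10, 11, 12, 7]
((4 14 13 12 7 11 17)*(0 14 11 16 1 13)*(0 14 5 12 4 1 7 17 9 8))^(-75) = (0 13)(1 8)(4 5)(7 16)(9 17)(11 12) = [13, 8, 2, 3, 5, 4, 6, 16, 1, 17, 10, 12, 11, 0, 14, 15, 7, 9]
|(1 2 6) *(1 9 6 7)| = 6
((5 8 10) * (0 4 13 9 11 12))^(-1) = (0 12 11 9 13 4)(5 10 8) = [12, 1, 2, 3, 0, 10, 6, 7, 5, 13, 8, 9, 11, 4]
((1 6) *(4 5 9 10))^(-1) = (1 6)(4 10 9 5) = [0, 6, 2, 3, 10, 4, 1, 7, 8, 5, 9]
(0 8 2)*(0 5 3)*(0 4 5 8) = [0, 1, 8, 4, 5, 3, 6, 7, 2] = (2 8)(3 4 5)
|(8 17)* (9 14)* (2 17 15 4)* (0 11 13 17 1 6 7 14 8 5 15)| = 14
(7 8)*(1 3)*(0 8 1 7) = (0 8)(1 3 7) = [8, 3, 2, 7, 4, 5, 6, 1, 0]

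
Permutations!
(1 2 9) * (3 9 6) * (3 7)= (1 2 6 7 3 9)= [0, 2, 6, 9, 4, 5, 7, 3, 8, 1]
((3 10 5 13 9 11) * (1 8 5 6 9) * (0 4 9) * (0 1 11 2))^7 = (0 2 9 4)(1 6 10 3 11 13 5 8) = [2, 6, 9, 11, 0, 8, 10, 7, 1, 4, 3, 13, 12, 5]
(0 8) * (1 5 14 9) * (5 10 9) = (0 8)(1 10 9)(5 14) = [8, 10, 2, 3, 4, 14, 6, 7, 0, 1, 9, 11, 12, 13, 5]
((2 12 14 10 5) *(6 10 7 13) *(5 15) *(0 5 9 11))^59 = (0 11 9 15 10 6 13 7 14 12 2 5) = [11, 1, 5, 3, 4, 0, 13, 14, 8, 15, 6, 9, 2, 7, 12, 10]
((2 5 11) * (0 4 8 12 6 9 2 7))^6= (0 2 8 11 6)(4 5 12 7 9)= [2, 1, 8, 3, 5, 12, 0, 9, 11, 4, 10, 6, 7]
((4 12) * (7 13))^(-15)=(4 12)(7 13)=[0, 1, 2, 3, 12, 5, 6, 13, 8, 9, 10, 11, 4, 7]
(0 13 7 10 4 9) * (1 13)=(0 1 13 7 10 4 9)=[1, 13, 2, 3, 9, 5, 6, 10, 8, 0, 4, 11, 12, 7]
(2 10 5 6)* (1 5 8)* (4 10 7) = (1 5 6 2 7 4 10 8) = [0, 5, 7, 3, 10, 6, 2, 4, 1, 9, 8]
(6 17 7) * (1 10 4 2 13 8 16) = (1 10 4 2 13 8 16)(6 17 7) = [0, 10, 13, 3, 2, 5, 17, 6, 16, 9, 4, 11, 12, 8, 14, 15, 1, 7]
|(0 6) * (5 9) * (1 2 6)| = 4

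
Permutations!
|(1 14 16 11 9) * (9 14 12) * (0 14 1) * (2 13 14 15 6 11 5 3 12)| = |(0 15 6 11 1 2 13 14 16 5 3 12 9)| = 13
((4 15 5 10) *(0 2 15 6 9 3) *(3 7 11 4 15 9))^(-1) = [3, 1, 0, 6, 11, 15, 4, 9, 8, 2, 5, 7, 12, 13, 14, 10] = (0 3 6 4 11 7 9 2)(5 15 10)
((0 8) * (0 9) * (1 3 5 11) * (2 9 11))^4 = (0 3)(1 9)(2 11)(5 8) = [3, 9, 11, 0, 4, 8, 6, 7, 5, 1, 10, 2]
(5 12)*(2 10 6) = (2 10 6)(5 12) = [0, 1, 10, 3, 4, 12, 2, 7, 8, 9, 6, 11, 5]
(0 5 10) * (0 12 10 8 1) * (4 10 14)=(0 5 8 1)(4 10 12 14)=[5, 0, 2, 3, 10, 8, 6, 7, 1, 9, 12, 11, 14, 13, 4]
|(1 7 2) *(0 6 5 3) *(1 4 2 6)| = 6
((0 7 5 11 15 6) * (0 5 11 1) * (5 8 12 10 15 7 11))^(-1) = (0 1 5 7 11)(6 15 10 12 8) = [1, 5, 2, 3, 4, 7, 15, 11, 6, 9, 12, 0, 8, 13, 14, 10]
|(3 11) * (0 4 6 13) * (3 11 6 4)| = |(0 3 6 13)| = 4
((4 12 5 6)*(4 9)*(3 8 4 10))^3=[0, 1, 2, 12, 6, 10, 3, 7, 5, 8, 4, 11, 9]=(3 12 9 8 5 10 4 6)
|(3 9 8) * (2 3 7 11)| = |(2 3 9 8 7 11)| = 6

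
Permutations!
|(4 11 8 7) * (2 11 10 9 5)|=8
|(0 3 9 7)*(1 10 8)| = 12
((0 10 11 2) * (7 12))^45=(0 10 11 2)(7 12)=[10, 1, 0, 3, 4, 5, 6, 12, 8, 9, 11, 2, 7]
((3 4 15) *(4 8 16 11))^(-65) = (3 8 16 11 4 15) = [0, 1, 2, 8, 15, 5, 6, 7, 16, 9, 10, 4, 12, 13, 14, 3, 11]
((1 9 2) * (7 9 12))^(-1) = (1 2 9 7 12) = [0, 2, 9, 3, 4, 5, 6, 12, 8, 7, 10, 11, 1]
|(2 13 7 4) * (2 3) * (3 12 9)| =7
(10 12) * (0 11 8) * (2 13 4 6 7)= (0 11 8)(2 13 4 6 7)(10 12)= [11, 1, 13, 3, 6, 5, 7, 2, 0, 9, 12, 8, 10, 4]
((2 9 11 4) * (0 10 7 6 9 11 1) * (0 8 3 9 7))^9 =(11)(0 10)(1 8 3 9)(6 7) =[10, 8, 2, 9, 4, 5, 7, 6, 3, 1, 0, 11]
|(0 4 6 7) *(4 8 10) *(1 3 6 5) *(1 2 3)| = |(0 8 10 4 5 2 3 6 7)| = 9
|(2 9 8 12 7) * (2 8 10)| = |(2 9 10)(7 8 12)| = 3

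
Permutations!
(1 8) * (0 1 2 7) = [1, 8, 7, 3, 4, 5, 6, 0, 2] = (0 1 8 2 7)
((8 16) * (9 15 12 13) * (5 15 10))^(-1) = [0, 1, 2, 3, 4, 10, 6, 7, 16, 13, 9, 11, 15, 12, 14, 5, 8] = (5 10 9 13 12 15)(8 16)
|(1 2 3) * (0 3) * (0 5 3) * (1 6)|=|(1 2 5 3 6)|=5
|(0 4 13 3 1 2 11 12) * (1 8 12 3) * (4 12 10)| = 8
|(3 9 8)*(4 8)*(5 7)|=4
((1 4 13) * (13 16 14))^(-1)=(1 13 14 16 4)=[0, 13, 2, 3, 1, 5, 6, 7, 8, 9, 10, 11, 12, 14, 16, 15, 4]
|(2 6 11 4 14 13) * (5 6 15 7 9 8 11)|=18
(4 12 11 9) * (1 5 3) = (1 5 3)(4 12 11 9) = [0, 5, 2, 1, 12, 3, 6, 7, 8, 4, 10, 9, 11]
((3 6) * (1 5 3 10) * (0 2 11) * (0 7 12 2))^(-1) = [0, 10, 12, 5, 4, 1, 3, 11, 8, 9, 6, 2, 7] = (1 10 6 3 5)(2 12 7 11)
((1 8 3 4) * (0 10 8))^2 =[8, 10, 2, 1, 0, 5, 6, 7, 4, 9, 3] =(0 8 4)(1 10 3)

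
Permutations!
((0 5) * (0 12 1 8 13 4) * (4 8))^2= (13)(0 12 4 5 1)= [12, 0, 2, 3, 5, 1, 6, 7, 8, 9, 10, 11, 4, 13]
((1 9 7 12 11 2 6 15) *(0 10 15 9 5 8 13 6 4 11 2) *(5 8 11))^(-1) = (0 11 5 4 2 12 7 9 6 13 8 1 15 10) = [11, 15, 12, 3, 2, 4, 13, 9, 1, 6, 0, 5, 7, 8, 14, 10]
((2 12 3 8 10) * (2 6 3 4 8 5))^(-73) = [0, 1, 5, 6, 12, 3, 10, 7, 4, 9, 8, 11, 2] = (2 5 3 6 10 8 4 12)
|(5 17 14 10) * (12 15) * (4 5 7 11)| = 14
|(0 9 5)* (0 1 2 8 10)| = |(0 9 5 1 2 8 10)| = 7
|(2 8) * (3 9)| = 2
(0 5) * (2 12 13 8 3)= [5, 1, 12, 2, 4, 0, 6, 7, 3, 9, 10, 11, 13, 8]= (0 5)(2 12 13 8 3)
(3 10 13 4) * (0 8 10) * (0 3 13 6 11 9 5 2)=(0 8 10 6 11 9 5 2)(4 13)=[8, 1, 0, 3, 13, 2, 11, 7, 10, 5, 6, 9, 12, 4]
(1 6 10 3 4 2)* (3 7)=(1 6 10 7 3 4 2)=[0, 6, 1, 4, 2, 5, 10, 3, 8, 9, 7]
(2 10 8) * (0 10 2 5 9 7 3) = (0 10 8 5 9 7 3) = [10, 1, 2, 0, 4, 9, 6, 3, 5, 7, 8]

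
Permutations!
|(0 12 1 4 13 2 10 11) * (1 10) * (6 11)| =|(0 12 10 6 11)(1 4 13 2)| =20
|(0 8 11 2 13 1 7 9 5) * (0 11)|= |(0 8)(1 7 9 5 11 2 13)|= 14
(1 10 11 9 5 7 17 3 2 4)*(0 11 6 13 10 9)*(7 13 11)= [7, 9, 4, 2, 1, 13, 11, 17, 8, 5, 6, 0, 12, 10, 14, 15, 16, 3]= (0 7 17 3 2 4 1 9 5 13 10 6 11)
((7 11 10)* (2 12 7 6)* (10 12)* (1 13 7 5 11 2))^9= (1 2)(6 7)(10 13)= [0, 2, 1, 3, 4, 5, 7, 6, 8, 9, 13, 11, 12, 10]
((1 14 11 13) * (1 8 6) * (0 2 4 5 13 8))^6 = (0 2 4 5 13)(1 14 11 8 6) = [2, 14, 4, 3, 5, 13, 1, 7, 6, 9, 10, 8, 12, 0, 11]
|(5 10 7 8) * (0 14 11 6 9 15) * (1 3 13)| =|(0 14 11 6 9 15)(1 3 13)(5 10 7 8)| =12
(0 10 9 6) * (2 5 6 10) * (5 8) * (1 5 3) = (0 2 8 3 1 5 6)(9 10) = [2, 5, 8, 1, 4, 6, 0, 7, 3, 10, 9]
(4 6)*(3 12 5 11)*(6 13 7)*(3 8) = [0, 1, 2, 12, 13, 11, 4, 6, 3, 9, 10, 8, 5, 7] = (3 12 5 11 8)(4 13 7 6)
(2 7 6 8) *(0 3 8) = (0 3 8 2 7 6) = [3, 1, 7, 8, 4, 5, 0, 6, 2]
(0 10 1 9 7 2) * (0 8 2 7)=[10, 9, 8, 3, 4, 5, 6, 7, 2, 0, 1]=(0 10 1 9)(2 8)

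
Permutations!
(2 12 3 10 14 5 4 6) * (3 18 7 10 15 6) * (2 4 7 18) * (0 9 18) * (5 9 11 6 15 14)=(0 11 6 4 3 14 9 18)(2 12)(5 7 10)=[11, 1, 12, 14, 3, 7, 4, 10, 8, 18, 5, 6, 2, 13, 9, 15, 16, 17, 0]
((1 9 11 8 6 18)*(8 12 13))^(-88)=(18)=[0, 1, 2, 3, 4, 5, 6, 7, 8, 9, 10, 11, 12, 13, 14, 15, 16, 17, 18]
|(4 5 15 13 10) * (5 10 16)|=4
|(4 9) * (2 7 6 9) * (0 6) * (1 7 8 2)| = 6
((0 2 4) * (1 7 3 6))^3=[0, 6, 2, 7, 4, 5, 3, 1]=(1 6 3 7)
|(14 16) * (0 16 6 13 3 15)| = 7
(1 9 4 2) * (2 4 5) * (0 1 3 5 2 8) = [1, 9, 3, 5, 4, 8, 6, 7, 0, 2] = (0 1 9 2 3 5 8)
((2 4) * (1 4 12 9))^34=[0, 9, 4, 3, 1, 5, 6, 7, 8, 12, 10, 11, 2]=(1 9 12 2 4)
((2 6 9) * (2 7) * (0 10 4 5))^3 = [5, 1, 7, 3, 10, 4, 2, 9, 8, 6, 0] = (0 5 4 10)(2 7 9 6)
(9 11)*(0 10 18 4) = (0 10 18 4)(9 11) = [10, 1, 2, 3, 0, 5, 6, 7, 8, 11, 18, 9, 12, 13, 14, 15, 16, 17, 4]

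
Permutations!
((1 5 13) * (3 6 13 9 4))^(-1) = (1 13 6 3 4 9 5) = [0, 13, 2, 4, 9, 1, 3, 7, 8, 5, 10, 11, 12, 6]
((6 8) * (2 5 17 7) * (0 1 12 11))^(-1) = (0 11 12 1)(2 7 17 5)(6 8) = [11, 0, 7, 3, 4, 2, 8, 17, 6, 9, 10, 12, 1, 13, 14, 15, 16, 5]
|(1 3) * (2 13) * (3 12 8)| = 4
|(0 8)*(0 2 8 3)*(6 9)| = 2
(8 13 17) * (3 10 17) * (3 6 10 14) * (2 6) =(2 6 10 17 8 13)(3 14) =[0, 1, 6, 14, 4, 5, 10, 7, 13, 9, 17, 11, 12, 2, 3, 15, 16, 8]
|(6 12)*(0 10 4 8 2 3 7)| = 14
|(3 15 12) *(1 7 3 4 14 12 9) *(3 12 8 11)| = |(1 7 12 4 14 8 11 3 15 9)| = 10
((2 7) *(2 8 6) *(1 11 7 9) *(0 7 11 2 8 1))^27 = [1, 9, 0, 3, 4, 5, 8, 2, 6, 7, 10, 11] = (11)(0 1 9 7 2)(6 8)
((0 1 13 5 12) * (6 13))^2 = [6, 13, 2, 3, 4, 0, 5, 7, 8, 9, 10, 11, 1, 12] = (0 6 5)(1 13 12)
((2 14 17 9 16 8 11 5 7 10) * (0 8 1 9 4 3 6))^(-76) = (0 17 7)(1 16 9)(2 11 3)(4 10 8)(5 6 14) = [17, 16, 11, 2, 10, 6, 14, 0, 4, 1, 8, 3, 12, 13, 5, 15, 9, 7]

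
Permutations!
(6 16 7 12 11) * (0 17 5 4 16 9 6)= [17, 1, 2, 3, 16, 4, 9, 12, 8, 6, 10, 0, 11, 13, 14, 15, 7, 5]= (0 17 5 4 16 7 12 11)(6 9)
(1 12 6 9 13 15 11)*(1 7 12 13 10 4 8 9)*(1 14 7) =[0, 13, 2, 3, 8, 5, 14, 12, 9, 10, 4, 1, 6, 15, 7, 11] =(1 13 15 11)(4 8 9 10)(6 14 7 12)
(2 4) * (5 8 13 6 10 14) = (2 4)(5 8 13 6 10 14) = [0, 1, 4, 3, 2, 8, 10, 7, 13, 9, 14, 11, 12, 6, 5]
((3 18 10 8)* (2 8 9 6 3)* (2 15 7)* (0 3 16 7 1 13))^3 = [10, 3, 1, 9, 4, 5, 2, 15, 13, 7, 16, 11, 12, 18, 14, 0, 8, 17, 6] = (0 10 16 8 13 18 6 2 1 3 9 7 15)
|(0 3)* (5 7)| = 2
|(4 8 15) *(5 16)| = |(4 8 15)(5 16)| = 6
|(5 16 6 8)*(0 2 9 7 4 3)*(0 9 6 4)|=|(0 2 6 8 5 16 4 3 9 7)|=10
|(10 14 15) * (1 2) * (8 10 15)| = 6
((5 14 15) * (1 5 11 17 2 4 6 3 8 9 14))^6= (2 14 6 11 8)(3 17 9 4 15)= [0, 1, 14, 17, 15, 5, 11, 7, 2, 4, 10, 8, 12, 13, 6, 3, 16, 9]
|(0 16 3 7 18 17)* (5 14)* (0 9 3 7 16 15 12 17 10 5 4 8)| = |(0 15 12 17 9 3 16 7 18 10 5 14 4 8)| = 14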